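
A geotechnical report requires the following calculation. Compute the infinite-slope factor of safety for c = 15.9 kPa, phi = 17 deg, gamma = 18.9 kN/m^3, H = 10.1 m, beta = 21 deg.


Using Fs = c / (gamma*H*sin(beta)*cos(beta)) + tan(phi)/tan(beta)
Cohesion contribution = 15.9 / (18.9*10.1*sin(21)*cos(21))
Cohesion contribution = 0.248962
Friction contribution = tan(17)/tan(21) = 0.796456
Fs = 0.248962 + 0.796456
Fs = 1.045


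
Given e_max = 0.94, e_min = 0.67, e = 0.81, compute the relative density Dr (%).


Using Dr = (e_max - e) / (e_max - e_min) * 100
e_max - e = 0.94 - 0.81 = 0.13
e_max - e_min = 0.94 - 0.67 = 0.27
Dr = 0.13 / 0.27 * 100
Dr = 48.15 %


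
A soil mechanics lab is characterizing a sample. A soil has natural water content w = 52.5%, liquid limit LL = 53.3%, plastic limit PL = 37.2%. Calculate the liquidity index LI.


First compute the plasticity index:
PI = LL - PL = 53.3 - 37.2 = 16.1
Then compute the liquidity index:
LI = (w - PL) / PI
LI = (52.5 - 37.2) / 16.1
LI = 0.95


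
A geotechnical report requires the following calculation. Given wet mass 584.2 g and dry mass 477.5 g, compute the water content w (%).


Using w = (m_wet - m_dry) / m_dry * 100
m_wet - m_dry = 584.2 - 477.5 = 106.7 g
w = 106.7 / 477.5 * 100
w = 22.35 %


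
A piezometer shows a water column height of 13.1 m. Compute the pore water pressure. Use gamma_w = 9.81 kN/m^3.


Result: 128.51 kPa

Derivation:
Using u = gamma_w * h_w
u = 9.81 * 13.1
u = 128.51 kPa


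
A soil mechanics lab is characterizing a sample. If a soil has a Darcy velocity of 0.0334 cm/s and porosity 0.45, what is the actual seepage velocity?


Using v_s = v_d / n
v_s = 0.0334 / 0.45
v_s = 0.07422 cm/s


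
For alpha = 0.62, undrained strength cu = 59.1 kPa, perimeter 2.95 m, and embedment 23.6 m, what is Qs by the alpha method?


Using Qs = alpha * cu * perimeter * L
Qs = 0.62 * 59.1 * 2.95 * 23.6
Qs = 2551.02 kN


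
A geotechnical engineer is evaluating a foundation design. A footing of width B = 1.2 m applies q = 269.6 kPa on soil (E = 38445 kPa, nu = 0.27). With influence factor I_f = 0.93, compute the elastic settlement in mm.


Using Se = q * B * (1 - nu^2) * I_f / E
1 - nu^2 = 1 - 0.27^2 = 0.9271
Se = 269.6 * 1.2 * 0.9271 * 0.93 / 38445
Se = 0.007256 m
Convert to mm: Se = 0.007256 * 1000 = 7.256 mm


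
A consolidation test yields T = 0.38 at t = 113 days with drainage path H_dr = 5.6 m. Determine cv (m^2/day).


Using cv = T * H_dr^2 / t
H_dr^2 = 5.6^2 = 31.36
cv = 0.38 * 31.36 / 113
cv = 0.10546 m^2/day


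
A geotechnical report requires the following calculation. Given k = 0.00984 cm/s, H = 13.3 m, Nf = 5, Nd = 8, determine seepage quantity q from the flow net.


Result: 0.000818 m^3/s per m

Derivation:
Convert k to m/s for unit consistency with H:
k = 0.00984 cm/s = 0.00984 / 100 m/s = 9.84e-05 m/s
Using q = k * H * Nf / Nd
Nf / Nd = 5 / 8 = 0.625
q = 9.84e-05 * 13.3 * 0.625
q = 0.000818 m^3/s per m


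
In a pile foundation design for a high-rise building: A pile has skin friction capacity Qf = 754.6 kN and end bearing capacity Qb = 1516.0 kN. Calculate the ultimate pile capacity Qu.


Result: 2270.6 kN

Derivation:
Using Qu = Qf + Qb
Qu = 754.6 + 1516.0
Qu = 2270.6 kN


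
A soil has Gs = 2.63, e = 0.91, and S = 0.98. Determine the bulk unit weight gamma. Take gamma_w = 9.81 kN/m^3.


Result: 18.088 kN/m^3

Derivation:
Using gamma = gamma_w * (Gs + S*e) / (1 + e)
Numerator: Gs + S*e = 2.63 + 0.98*0.91 = 3.5218
Denominator: 1 + e = 1 + 0.91 = 1.91
gamma = 9.81 * 3.5218 / 1.91
gamma = 18.088 kN/m^3


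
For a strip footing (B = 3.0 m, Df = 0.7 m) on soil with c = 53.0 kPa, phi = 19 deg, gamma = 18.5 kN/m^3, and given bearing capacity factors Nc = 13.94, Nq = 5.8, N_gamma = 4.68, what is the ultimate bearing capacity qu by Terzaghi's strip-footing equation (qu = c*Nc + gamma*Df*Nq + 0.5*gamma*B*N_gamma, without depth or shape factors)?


Compute qu = c*Nc + gamma*Df*Nq + 0.5*gamma*B*N_gamma
Term 1: 53.0 * 13.94 = 738.82
Term 2: 18.5 * 0.7 * 5.8 = 75.11
Term 3: 0.5 * 18.5 * 3.0 * 4.68 = 129.87
qu = 738.82 + 75.11 + 129.87
qu = 943.8 kPa


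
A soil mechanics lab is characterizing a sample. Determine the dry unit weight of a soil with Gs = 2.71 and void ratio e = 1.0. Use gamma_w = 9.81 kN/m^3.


Using gamma_d = Gs * gamma_w / (1 + e)
gamma_d = 2.71 * 9.81 / (1 + 1.0)
gamma_d = 2.71 * 9.81 / 2.0
gamma_d = 13.293 kN/m^3


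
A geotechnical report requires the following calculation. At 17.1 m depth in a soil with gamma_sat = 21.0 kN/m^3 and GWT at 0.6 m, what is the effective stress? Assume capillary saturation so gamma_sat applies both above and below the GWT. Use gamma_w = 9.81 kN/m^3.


Total stress = gamma_sat * depth
sigma = 21.0 * 17.1 = 359.1 kPa
Pore water pressure u = gamma_w * (depth - d_wt)
u = 9.81 * (17.1 - 0.6) = 161.865 kPa
Effective stress = sigma - u
sigma' = 359.1 - 161.865 = 197.24 kPa


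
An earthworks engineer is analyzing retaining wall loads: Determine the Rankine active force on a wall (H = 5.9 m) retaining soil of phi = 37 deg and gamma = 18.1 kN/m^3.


Compute active earth pressure coefficient:
Ka = tan^2(45 - phi/2) = tan^2(26.5) = 0.248584
Compute active force:
Pa = 0.5 * Ka * gamma * H^2
Pa = 0.5 * 0.248584 * 18.1 * 5.9^2
Pa = 78.31 kN/m


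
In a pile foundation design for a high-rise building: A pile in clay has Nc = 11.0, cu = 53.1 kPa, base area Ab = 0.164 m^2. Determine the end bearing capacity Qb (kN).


Result: 95.79 kN

Derivation:
Using Qb = Nc * cu * Ab
Qb = 11.0 * 53.1 * 0.164
Qb = 95.79 kN


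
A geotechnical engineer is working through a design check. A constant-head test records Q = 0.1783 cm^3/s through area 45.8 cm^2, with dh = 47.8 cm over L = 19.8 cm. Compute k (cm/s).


Compute hydraulic gradient:
i = dh / L = 47.8 / 19.8 = 2.41414
Then apply Darcy's law:
k = Q / (A * i)
k = 0.1783 / (45.8 * 2.41414)
k = 0.1783 / 110.568
k = 0.001613 cm/s


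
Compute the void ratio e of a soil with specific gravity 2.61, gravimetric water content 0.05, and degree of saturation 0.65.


Result: 0.2008

Derivation:
Using the relation e = Gs * w / S
e = 2.61 * 0.05 / 0.65
e = 0.2008


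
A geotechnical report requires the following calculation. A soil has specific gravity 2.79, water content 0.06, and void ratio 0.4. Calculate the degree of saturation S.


Using S = Gs * w / e
S = 2.79 * 0.06 / 0.4
S = 0.4185


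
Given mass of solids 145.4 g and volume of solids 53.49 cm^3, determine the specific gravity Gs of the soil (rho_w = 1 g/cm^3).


Result: 2.718

Derivation:
Using Gs = m_s / (V_s * rho_w)
Since rho_w = 1 g/cm^3:
Gs = 145.4 / 53.49
Gs = 2.718


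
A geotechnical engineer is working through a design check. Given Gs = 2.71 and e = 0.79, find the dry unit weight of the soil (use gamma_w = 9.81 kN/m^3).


Using gamma_d = Gs * gamma_w / (1 + e)
gamma_d = 2.71 * 9.81 / (1 + 0.79)
gamma_d = 2.71 * 9.81 / 1.79
gamma_d = 14.852 kN/m^3


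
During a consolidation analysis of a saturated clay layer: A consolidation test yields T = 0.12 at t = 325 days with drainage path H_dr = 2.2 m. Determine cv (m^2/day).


Using cv = T * H_dr^2 / t
H_dr^2 = 2.2^2 = 4.84
cv = 0.12 * 4.84 / 325
cv = 0.00179 m^2/day


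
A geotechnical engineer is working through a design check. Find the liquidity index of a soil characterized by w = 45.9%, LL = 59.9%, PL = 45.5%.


First compute the plasticity index:
PI = LL - PL = 59.9 - 45.5 = 14.4
Then compute the liquidity index:
LI = (w - PL) / PI
LI = (45.9 - 45.5) / 14.4
LI = 0.028


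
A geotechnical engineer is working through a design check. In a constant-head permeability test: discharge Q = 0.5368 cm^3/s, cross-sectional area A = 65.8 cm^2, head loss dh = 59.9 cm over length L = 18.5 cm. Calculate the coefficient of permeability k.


Result: 0.00252 cm/s

Derivation:
Compute hydraulic gradient:
i = dh / L = 59.9 / 18.5 = 3.23784
Then apply Darcy's law:
k = Q / (A * i)
k = 0.5368 / (65.8 * 3.23784)
k = 0.5368 / 213.05
k = 0.00252 cm/s


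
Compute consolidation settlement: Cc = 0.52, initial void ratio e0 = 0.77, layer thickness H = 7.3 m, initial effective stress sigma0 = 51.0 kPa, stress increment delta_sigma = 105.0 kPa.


Using Sc = Cc * H / (1 + e0) * log10((sigma0 + delta_sigma) / sigma0)
Stress ratio = (51.0 + 105.0) / 51.0 = 3.05882
log10(3.05882) = 0.485554
Cc * H / (1 + e0) = 0.52 * 7.3 / (1 + 0.77) = 2.14463
Sc = 2.14463 * 0.485554
Sc = 1.0413 m


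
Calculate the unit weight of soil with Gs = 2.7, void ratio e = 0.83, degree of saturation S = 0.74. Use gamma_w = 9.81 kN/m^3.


Result: 17.766 kN/m^3

Derivation:
Using gamma = gamma_w * (Gs + S*e) / (1 + e)
Numerator: Gs + S*e = 2.7 + 0.74*0.83 = 3.3142
Denominator: 1 + e = 1 + 0.83 = 1.83
gamma = 9.81 * 3.3142 / 1.83
gamma = 17.766 kN/m^3


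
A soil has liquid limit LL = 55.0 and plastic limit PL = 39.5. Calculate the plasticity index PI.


Result: 15.5

Derivation:
Using PI = LL - PL
PI = 55.0 - 39.5
PI = 15.5


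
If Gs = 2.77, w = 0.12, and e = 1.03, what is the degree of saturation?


Result: 0.3227

Derivation:
Using S = Gs * w / e
S = 2.77 * 0.12 / 1.03
S = 0.3227


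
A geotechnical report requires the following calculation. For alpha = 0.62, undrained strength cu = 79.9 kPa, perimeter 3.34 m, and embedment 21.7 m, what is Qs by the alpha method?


Using Qs = alpha * cu * perimeter * L
Qs = 0.62 * 79.9 * 3.34 * 21.7
Qs = 3590.42 kN


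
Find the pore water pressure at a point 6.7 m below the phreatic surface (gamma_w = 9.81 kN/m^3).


Result: 65.73 kPa

Derivation:
Using u = gamma_w * h_w
u = 9.81 * 6.7
u = 65.73 kPa


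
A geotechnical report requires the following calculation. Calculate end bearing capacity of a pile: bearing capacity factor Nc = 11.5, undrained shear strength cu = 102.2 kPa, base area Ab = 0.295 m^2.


Using Qb = Nc * cu * Ab
Qb = 11.5 * 102.2 * 0.295
Qb = 346.71 kN


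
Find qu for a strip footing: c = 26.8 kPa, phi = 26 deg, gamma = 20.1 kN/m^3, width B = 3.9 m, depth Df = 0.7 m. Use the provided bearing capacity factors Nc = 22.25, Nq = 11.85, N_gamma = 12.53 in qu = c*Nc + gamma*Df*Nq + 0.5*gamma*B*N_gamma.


Result: 1254.14 kPa

Derivation:
Compute qu = c*Nc + gamma*Df*Nq + 0.5*gamma*B*N_gamma
Term 1: 26.8 * 22.25 = 596.3
Term 2: 20.1 * 0.7 * 11.85 = 166.7295
Term 3: 0.5 * 20.1 * 3.9 * 12.53 = 491.11335
qu = 596.3 + 166.7295 + 491.11335
qu = 1254.14 kPa


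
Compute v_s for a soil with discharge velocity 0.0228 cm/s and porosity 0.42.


Result: 0.05429 cm/s

Derivation:
Using v_s = v_d / n
v_s = 0.0228 / 0.42
v_s = 0.05429 cm/s


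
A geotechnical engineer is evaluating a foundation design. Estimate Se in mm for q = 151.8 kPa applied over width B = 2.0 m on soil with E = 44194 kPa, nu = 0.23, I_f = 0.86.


Using Se = q * B * (1 - nu^2) * I_f / E
1 - nu^2 = 1 - 0.23^2 = 0.9471
Se = 151.8 * 2.0 * 0.9471 * 0.86 / 44194
Se = 0.005595 m
Convert to mm: Se = 0.005595 * 1000 = 5.595 mm


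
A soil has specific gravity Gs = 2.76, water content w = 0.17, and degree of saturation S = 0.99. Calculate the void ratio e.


Using the relation e = Gs * w / S
e = 2.76 * 0.17 / 0.99
e = 0.4739


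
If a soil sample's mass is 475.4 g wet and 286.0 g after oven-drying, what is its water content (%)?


Result: 66.22 %

Derivation:
Using w = (m_wet - m_dry) / m_dry * 100
m_wet - m_dry = 475.4 - 286.0 = 189.4 g
w = 189.4 / 286.0 * 100
w = 66.22 %


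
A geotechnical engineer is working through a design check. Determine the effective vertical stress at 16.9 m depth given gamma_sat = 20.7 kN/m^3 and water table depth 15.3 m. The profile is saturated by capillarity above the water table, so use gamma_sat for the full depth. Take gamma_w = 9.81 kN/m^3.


Total stress = gamma_sat * depth
sigma = 20.7 * 16.9 = 349.83 kPa
Pore water pressure u = gamma_w * (depth - d_wt)
u = 9.81 * (16.9 - 15.3) = 15.696 kPa
Effective stress = sigma - u
sigma' = 349.83 - 15.696 = 334.13 kPa


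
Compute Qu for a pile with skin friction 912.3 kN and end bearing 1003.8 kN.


Result: 1916.1 kN

Derivation:
Using Qu = Qf + Qb
Qu = 912.3 + 1003.8
Qu = 1916.1 kN


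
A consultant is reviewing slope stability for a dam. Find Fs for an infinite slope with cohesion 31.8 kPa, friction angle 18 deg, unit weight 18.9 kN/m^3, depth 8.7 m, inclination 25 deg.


Using Fs = c / (gamma*H*sin(beta)*cos(beta)) + tan(phi)/tan(beta)
Cohesion contribution = 31.8 / (18.9*8.7*sin(25)*cos(25))
Cohesion contribution = 0.504919
Friction contribution = tan(18)/tan(25) = 0.696793
Fs = 0.504919 + 0.696793
Fs = 1.202


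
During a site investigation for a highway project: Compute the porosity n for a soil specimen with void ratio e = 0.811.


Using the relation n = e / (1 + e)
n = 0.811 / (1 + 0.811)
n = 0.811 / 1.811
n = 0.4478


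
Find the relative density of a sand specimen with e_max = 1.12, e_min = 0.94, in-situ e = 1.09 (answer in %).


Using Dr = (e_max - e) / (e_max - e_min) * 100
e_max - e = 1.12 - 1.09 = 0.03
e_max - e_min = 1.12 - 0.94 = 0.18
Dr = 0.03 / 0.18 * 100
Dr = 16.67 %


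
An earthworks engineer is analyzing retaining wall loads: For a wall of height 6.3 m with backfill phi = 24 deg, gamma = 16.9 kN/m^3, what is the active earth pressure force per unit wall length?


Result: 141.44 kN/m

Derivation:
Compute active earth pressure coefficient:
Ka = tan^2(45 - phi/2) = tan^2(33.0) = 0.42173
Compute active force:
Pa = 0.5 * Ka * gamma * H^2
Pa = 0.5 * 0.42173 * 16.9 * 6.3^2
Pa = 141.44 kN/m


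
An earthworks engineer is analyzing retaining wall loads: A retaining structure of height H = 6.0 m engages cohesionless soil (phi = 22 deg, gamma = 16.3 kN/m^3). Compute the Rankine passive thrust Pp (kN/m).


Compute passive earth pressure coefficient:
Kp = tan^2(45 + phi/2) = tan^2(56.0) = 2.197987
Compute passive force:
Pp = 0.5 * Kp * gamma * H^2
Pp = 0.5 * 2.197987 * 16.3 * 6.0^2
Pp = 644.89 kN/m


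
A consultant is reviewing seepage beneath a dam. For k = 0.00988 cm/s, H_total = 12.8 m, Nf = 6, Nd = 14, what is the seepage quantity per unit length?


Convert k to m/s for unit consistency with H:
k = 0.00988 cm/s = 0.00988 / 100 m/s = 9.88e-05 m/s
Using q = k * H * Nf / Nd
Nf / Nd = 6 / 14 = 0.4286
q = 9.88e-05 * 12.8 * 0.4286
q = 0.000542 m^3/s per m


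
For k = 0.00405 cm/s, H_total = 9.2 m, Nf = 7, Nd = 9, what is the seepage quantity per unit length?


Result: 0.0002898 m^3/s per m

Derivation:
Convert k to m/s for unit consistency with H:
k = 0.00405 cm/s = 0.00405 / 100 m/s = 4.05e-05 m/s
Using q = k * H * Nf / Nd
Nf / Nd = 7 / 9 = 0.7778
q = 4.05e-05 * 9.2 * 0.7778
q = 0.0002898 m^3/s per m


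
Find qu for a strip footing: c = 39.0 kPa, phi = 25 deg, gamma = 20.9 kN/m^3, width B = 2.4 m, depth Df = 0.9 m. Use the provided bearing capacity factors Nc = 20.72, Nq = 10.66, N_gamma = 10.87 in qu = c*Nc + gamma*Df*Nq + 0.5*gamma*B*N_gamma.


Result: 1281.21 kPa

Derivation:
Compute qu = c*Nc + gamma*Df*Nq + 0.5*gamma*B*N_gamma
Term 1: 39.0 * 20.72 = 808.08
Term 2: 20.9 * 0.9 * 10.66 = 200.5146
Term 3: 0.5 * 20.9 * 2.4 * 10.87 = 272.6196
qu = 808.08 + 200.5146 + 272.6196
qu = 1281.21 kPa


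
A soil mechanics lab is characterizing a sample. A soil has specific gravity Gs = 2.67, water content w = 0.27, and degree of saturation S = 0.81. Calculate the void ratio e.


Result: 0.89

Derivation:
Using the relation e = Gs * w / S
e = 2.67 * 0.27 / 0.81
e = 0.89


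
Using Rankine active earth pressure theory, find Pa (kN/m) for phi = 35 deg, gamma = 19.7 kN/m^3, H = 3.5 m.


Result: 32.7 kN/m

Derivation:
Compute active earth pressure coefficient:
Ka = tan^2(45 - phi/2) = tan^2(27.5) = 0.27099
Compute active force:
Pa = 0.5 * Ka * gamma * H^2
Pa = 0.5 * 0.27099 * 19.7 * 3.5^2
Pa = 32.7 kN/m


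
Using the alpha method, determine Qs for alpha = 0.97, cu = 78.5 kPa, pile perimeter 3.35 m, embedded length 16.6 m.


Using Qs = alpha * cu * perimeter * L
Qs = 0.97 * 78.5 * 3.35 * 16.6
Qs = 4234.42 kN


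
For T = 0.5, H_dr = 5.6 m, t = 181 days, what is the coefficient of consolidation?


Using cv = T * H_dr^2 / t
H_dr^2 = 5.6^2 = 31.36
cv = 0.5 * 31.36 / 181
cv = 0.08663 m^2/day


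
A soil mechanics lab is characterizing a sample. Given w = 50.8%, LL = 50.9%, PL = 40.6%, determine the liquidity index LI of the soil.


First compute the plasticity index:
PI = LL - PL = 50.9 - 40.6 = 10.3
Then compute the liquidity index:
LI = (w - PL) / PI
LI = (50.8 - 40.6) / 10.3
LI = 0.99


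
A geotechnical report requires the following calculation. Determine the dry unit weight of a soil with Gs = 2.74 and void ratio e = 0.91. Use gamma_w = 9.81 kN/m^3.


Using gamma_d = Gs * gamma_w / (1 + e)
gamma_d = 2.74 * 9.81 / (1 + 0.91)
gamma_d = 2.74 * 9.81 / 1.91
gamma_d = 14.073 kN/m^3


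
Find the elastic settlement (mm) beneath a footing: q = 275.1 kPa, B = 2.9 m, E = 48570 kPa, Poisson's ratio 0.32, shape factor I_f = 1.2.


Using Se = q * B * (1 - nu^2) * I_f / E
1 - nu^2 = 1 - 0.32^2 = 0.8976
Se = 275.1 * 2.9 * 0.8976 * 1.2 / 48570
Se = 0.017692 m
Convert to mm: Se = 0.017692 * 1000 = 17.692 mm


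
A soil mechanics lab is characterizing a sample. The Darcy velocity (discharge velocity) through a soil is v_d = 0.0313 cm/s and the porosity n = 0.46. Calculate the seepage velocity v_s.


Result: 0.06804 cm/s

Derivation:
Using v_s = v_d / n
v_s = 0.0313 / 0.46
v_s = 0.06804 cm/s


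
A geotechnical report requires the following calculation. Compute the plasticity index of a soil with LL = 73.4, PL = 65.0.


Result: 8.4

Derivation:
Using PI = LL - PL
PI = 73.4 - 65.0
PI = 8.4


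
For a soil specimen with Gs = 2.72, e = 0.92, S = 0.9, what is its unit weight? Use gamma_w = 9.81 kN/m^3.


Using gamma = gamma_w * (Gs + S*e) / (1 + e)
Numerator: Gs + S*e = 2.72 + 0.9*0.92 = 3.548
Denominator: 1 + e = 1 + 0.92 = 1.92
gamma = 9.81 * 3.548 / 1.92
gamma = 18.128 kN/m^3


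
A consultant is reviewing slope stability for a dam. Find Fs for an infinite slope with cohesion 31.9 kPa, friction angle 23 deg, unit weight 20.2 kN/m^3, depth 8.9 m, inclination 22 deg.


Result: 1.561

Derivation:
Using Fs = c / (gamma*H*sin(beta)*cos(beta)) + tan(phi)/tan(beta)
Cohesion contribution = 31.9 / (20.2*8.9*sin(22)*cos(22))
Cohesion contribution = 0.510867
Friction contribution = tan(23)/tan(22) = 1.05061
Fs = 0.510867 + 1.05061
Fs = 1.561


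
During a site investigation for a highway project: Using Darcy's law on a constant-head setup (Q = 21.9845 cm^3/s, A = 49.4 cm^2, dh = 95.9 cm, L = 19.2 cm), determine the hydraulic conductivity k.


Compute hydraulic gradient:
i = dh / L = 95.9 / 19.2 = 4.99479
Then apply Darcy's law:
k = Q / (A * i)
k = 21.9845 / (49.4 * 4.99479)
k = 21.9845 / 246.743
k = 0.089099 cm/s


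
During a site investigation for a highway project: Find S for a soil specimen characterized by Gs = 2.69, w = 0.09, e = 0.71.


Result: 0.341

Derivation:
Using S = Gs * w / e
S = 2.69 * 0.09 / 0.71
S = 0.341


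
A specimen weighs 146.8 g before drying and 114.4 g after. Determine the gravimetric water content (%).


Result: 28.32 %

Derivation:
Using w = (m_wet - m_dry) / m_dry * 100
m_wet - m_dry = 146.8 - 114.4 = 32.4 g
w = 32.4 / 114.4 * 100
w = 28.32 %


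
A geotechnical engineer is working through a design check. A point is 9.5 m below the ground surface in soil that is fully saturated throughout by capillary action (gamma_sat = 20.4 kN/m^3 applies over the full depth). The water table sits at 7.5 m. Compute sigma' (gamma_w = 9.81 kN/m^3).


Total stress = gamma_sat * depth
sigma = 20.4 * 9.5 = 193.8 kPa
Pore water pressure u = gamma_w * (depth - d_wt)
u = 9.81 * (9.5 - 7.5) = 19.62 kPa
Effective stress = sigma - u
sigma' = 193.8 - 19.62 = 174.18 kPa


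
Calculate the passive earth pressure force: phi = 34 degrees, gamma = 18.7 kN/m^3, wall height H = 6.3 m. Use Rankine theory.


Compute passive earth pressure coefficient:
Kp = tan^2(45 + phi/2) = tan^2(62.0) = 3.537132
Compute passive force:
Pp = 0.5 * Kp * gamma * H^2
Pp = 0.5 * 3.537132 * 18.7 * 6.3^2
Pp = 1312.64 kN/m


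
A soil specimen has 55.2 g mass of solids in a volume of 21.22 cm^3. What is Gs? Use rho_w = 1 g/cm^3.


Result: 2.601

Derivation:
Using Gs = m_s / (V_s * rho_w)
Since rho_w = 1 g/cm^3:
Gs = 55.2 / 21.22
Gs = 2.601


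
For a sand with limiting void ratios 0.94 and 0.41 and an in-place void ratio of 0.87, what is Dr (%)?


Using Dr = (e_max - e) / (e_max - e_min) * 100
e_max - e = 0.94 - 0.87 = 0.07
e_max - e_min = 0.94 - 0.41 = 0.53
Dr = 0.07 / 0.53 * 100
Dr = 13.21 %


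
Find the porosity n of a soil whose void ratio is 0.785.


Using the relation n = e / (1 + e)
n = 0.785 / (1 + 0.785)
n = 0.785 / 1.785
n = 0.4398


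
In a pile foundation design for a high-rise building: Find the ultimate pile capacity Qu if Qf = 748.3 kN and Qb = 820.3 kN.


Result: 1568.6 kN

Derivation:
Using Qu = Qf + Qb
Qu = 748.3 + 820.3
Qu = 1568.6 kN


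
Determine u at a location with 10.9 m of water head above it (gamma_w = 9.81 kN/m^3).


Using u = gamma_w * h_w
u = 9.81 * 10.9
u = 106.93 kPa


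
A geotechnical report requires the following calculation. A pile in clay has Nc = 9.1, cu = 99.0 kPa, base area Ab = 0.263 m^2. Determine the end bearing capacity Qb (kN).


Result: 236.94 kN

Derivation:
Using Qb = Nc * cu * Ab
Qb = 9.1 * 99.0 * 0.263
Qb = 236.94 kN


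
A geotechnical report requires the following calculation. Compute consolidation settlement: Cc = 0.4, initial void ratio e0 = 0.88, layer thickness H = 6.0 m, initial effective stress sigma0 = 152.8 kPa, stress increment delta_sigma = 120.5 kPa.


Result: 0.3224 m

Derivation:
Using Sc = Cc * H / (1 + e0) * log10((sigma0 + delta_sigma) / sigma0)
Stress ratio = (152.8 + 120.5) / 152.8 = 1.78861
log10(1.78861) = 0.252516
Cc * H / (1 + e0) = 0.4 * 6.0 / (1 + 0.88) = 1.2766
Sc = 1.2766 * 0.252516
Sc = 0.3224 m


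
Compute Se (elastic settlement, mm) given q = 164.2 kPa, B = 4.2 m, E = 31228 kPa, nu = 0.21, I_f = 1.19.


Using Se = q * B * (1 - nu^2) * I_f / E
1 - nu^2 = 1 - 0.21^2 = 0.9559
Se = 164.2 * 4.2 * 0.9559 * 1.19 / 31228
Se = 0.025121 m
Convert to mm: Se = 0.025121 * 1000 = 25.121 mm


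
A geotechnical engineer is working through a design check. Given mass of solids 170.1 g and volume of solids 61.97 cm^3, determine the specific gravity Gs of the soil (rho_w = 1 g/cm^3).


Using Gs = m_s / (V_s * rho_w)
Since rho_w = 1 g/cm^3:
Gs = 170.1 / 61.97
Gs = 2.745


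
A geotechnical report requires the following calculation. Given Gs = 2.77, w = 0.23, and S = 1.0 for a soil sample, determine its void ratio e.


Result: 0.6371

Derivation:
Using the relation e = Gs * w / S
e = 2.77 * 0.23 / 1.0
e = 0.6371


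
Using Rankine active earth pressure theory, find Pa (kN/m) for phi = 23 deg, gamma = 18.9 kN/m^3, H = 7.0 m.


Result: 202.86 kN/m

Derivation:
Compute active earth pressure coefficient:
Ka = tan^2(45 - phi/2) = tan^2(33.5) = 0.438092
Compute active force:
Pa = 0.5 * Ka * gamma * H^2
Pa = 0.5 * 0.438092 * 18.9 * 7.0^2
Pa = 202.86 kN/m


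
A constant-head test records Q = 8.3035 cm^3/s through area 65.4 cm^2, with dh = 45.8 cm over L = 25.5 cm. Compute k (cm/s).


Result: 0.07069 cm/s

Derivation:
Compute hydraulic gradient:
i = dh / L = 45.8 / 25.5 = 1.79608
Then apply Darcy's law:
k = Q / (A * i)
k = 8.3035 / (65.4 * 1.79608)
k = 8.3035 / 117.464
k = 0.07069 cm/s


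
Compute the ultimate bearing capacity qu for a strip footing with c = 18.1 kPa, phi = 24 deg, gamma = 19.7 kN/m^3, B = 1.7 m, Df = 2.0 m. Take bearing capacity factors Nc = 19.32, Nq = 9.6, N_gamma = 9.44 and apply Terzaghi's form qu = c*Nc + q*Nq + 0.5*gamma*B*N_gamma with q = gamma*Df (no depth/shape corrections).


Compute qu = c*Nc + gamma*Df*Nq + 0.5*gamma*B*N_gamma
Term 1: 18.1 * 19.32 = 349.692
Term 2: 19.7 * 2.0 * 9.6 = 378.24
Term 3: 0.5 * 19.7 * 1.7 * 9.44 = 158.0728
qu = 349.692 + 378.24 + 158.0728
qu = 886.0 kPa


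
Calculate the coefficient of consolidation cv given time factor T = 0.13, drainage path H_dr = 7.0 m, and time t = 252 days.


Result: 0.02528 m^2/day

Derivation:
Using cv = T * H_dr^2 / t
H_dr^2 = 7.0^2 = 49.0
cv = 0.13 * 49.0 / 252
cv = 0.02528 m^2/day


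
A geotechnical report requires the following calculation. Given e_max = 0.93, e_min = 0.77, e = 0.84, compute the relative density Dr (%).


Using Dr = (e_max - e) / (e_max - e_min) * 100
e_max - e = 0.93 - 0.84 = 0.09
e_max - e_min = 0.93 - 0.77 = 0.16
Dr = 0.09 / 0.16 * 100
Dr = 56.25 %


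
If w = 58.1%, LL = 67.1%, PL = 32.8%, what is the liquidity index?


First compute the plasticity index:
PI = LL - PL = 67.1 - 32.8 = 34.3
Then compute the liquidity index:
LI = (w - PL) / PI
LI = (58.1 - 32.8) / 34.3
LI = 0.738


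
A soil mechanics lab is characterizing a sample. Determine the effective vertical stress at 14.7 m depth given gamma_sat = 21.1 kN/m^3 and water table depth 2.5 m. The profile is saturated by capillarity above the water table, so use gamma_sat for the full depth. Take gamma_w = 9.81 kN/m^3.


Result: 190.49 kPa

Derivation:
Total stress = gamma_sat * depth
sigma = 21.1 * 14.7 = 310.17 kPa
Pore water pressure u = gamma_w * (depth - d_wt)
u = 9.81 * (14.7 - 2.5) = 119.682 kPa
Effective stress = sigma - u
sigma' = 310.17 - 119.682 = 190.49 kPa


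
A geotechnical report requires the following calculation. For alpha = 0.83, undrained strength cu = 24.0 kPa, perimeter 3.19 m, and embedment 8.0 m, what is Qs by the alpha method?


Using Qs = alpha * cu * perimeter * L
Qs = 0.83 * 24.0 * 3.19 * 8.0
Qs = 508.36 kN


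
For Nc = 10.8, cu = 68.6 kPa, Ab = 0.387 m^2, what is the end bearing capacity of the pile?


Using Qb = Nc * cu * Ab
Qb = 10.8 * 68.6 * 0.387
Qb = 286.72 kN


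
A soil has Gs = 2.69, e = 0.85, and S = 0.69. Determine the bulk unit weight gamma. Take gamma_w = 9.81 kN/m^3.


Using gamma = gamma_w * (Gs + S*e) / (1 + e)
Numerator: Gs + S*e = 2.69 + 0.69*0.85 = 3.2765
Denominator: 1 + e = 1 + 0.85 = 1.85
gamma = 9.81 * 3.2765 / 1.85
gamma = 17.374 kN/m^3


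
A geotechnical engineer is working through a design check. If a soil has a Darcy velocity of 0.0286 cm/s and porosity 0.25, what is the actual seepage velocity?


Result: 0.1144 cm/s

Derivation:
Using v_s = v_d / n
v_s = 0.0286 / 0.25
v_s = 0.1144 cm/s


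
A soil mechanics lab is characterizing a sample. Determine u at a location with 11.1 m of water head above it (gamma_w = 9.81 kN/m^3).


Using u = gamma_w * h_w
u = 9.81 * 11.1
u = 108.89 kPa


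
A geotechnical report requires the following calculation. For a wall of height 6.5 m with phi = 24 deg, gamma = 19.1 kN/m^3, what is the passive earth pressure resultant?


Result: 956.74 kN/m

Derivation:
Compute passive earth pressure coefficient:
Kp = tan^2(45 + phi/2) = tan^2(57.0) = 2.371184
Compute passive force:
Pp = 0.5 * Kp * gamma * H^2
Pp = 0.5 * 2.371184 * 19.1 * 6.5^2
Pp = 956.74 kN/m


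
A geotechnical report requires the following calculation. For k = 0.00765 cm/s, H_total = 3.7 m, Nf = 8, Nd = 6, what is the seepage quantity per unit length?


Result: 0.0003774 m^3/s per m

Derivation:
Convert k to m/s for unit consistency with H:
k = 0.00765 cm/s = 0.00765 / 100 m/s = 7.65e-05 m/s
Using q = k * H * Nf / Nd
Nf / Nd = 8 / 6 = 1.3333
q = 7.65e-05 * 3.7 * 1.3333
q = 0.0003774 m^3/s per m


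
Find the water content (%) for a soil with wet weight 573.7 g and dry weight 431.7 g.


Using w = (m_wet - m_dry) / m_dry * 100
m_wet - m_dry = 573.7 - 431.7 = 142.0 g
w = 142.0 / 431.7 * 100
w = 32.89 %


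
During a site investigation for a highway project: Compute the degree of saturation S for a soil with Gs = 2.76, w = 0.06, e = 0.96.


Using S = Gs * w / e
S = 2.76 * 0.06 / 0.96
S = 0.1725


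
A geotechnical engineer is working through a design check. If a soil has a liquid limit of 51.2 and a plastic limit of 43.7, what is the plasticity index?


Using PI = LL - PL
PI = 51.2 - 43.7
PI = 7.5


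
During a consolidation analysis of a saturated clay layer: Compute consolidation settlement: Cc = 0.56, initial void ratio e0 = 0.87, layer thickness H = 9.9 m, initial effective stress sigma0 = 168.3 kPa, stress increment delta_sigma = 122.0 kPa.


Using Sc = Cc * H / (1 + e0) * log10((sigma0 + delta_sigma) / sigma0)
Stress ratio = (168.3 + 122.0) / 168.3 = 1.7249
log10(1.7249) = 0.236763
Cc * H / (1 + e0) = 0.56 * 9.9 / (1 + 0.87) = 2.96471
Sc = 2.96471 * 0.236763
Sc = 0.7019 m


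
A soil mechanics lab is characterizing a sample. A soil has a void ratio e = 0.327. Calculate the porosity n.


Result: 0.2464

Derivation:
Using the relation n = e / (1 + e)
n = 0.327 / (1 + 0.327)
n = 0.327 / 1.327
n = 0.2464


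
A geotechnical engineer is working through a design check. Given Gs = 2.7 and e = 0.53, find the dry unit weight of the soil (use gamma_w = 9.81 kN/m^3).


Result: 17.312 kN/m^3

Derivation:
Using gamma_d = Gs * gamma_w / (1 + e)
gamma_d = 2.7 * 9.81 / (1 + 0.53)
gamma_d = 2.7 * 9.81 / 1.53
gamma_d = 17.312 kN/m^3


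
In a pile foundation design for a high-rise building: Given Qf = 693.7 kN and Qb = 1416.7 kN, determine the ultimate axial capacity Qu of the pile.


Using Qu = Qf + Qb
Qu = 693.7 + 1416.7
Qu = 2110.4 kN


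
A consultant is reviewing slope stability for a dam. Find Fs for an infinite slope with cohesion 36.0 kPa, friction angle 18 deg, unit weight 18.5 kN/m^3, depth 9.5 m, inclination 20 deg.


Using Fs = c / (gamma*H*sin(beta)*cos(beta)) + tan(phi)/tan(beta)
Cohesion contribution = 36.0 / (18.5*9.5*sin(20)*cos(20))
Cohesion contribution = 0.637338
Friction contribution = tan(18)/tan(20) = 0.89271
Fs = 0.637338 + 0.89271
Fs = 1.53


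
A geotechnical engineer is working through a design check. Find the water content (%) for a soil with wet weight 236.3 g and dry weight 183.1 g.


Using w = (m_wet - m_dry) / m_dry * 100
m_wet - m_dry = 236.3 - 183.1 = 53.2 g
w = 53.2 / 183.1 * 100
w = 29.06 %


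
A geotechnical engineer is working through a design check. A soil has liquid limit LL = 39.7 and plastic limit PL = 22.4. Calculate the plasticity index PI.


Result: 17.3

Derivation:
Using PI = LL - PL
PI = 39.7 - 22.4
PI = 17.3


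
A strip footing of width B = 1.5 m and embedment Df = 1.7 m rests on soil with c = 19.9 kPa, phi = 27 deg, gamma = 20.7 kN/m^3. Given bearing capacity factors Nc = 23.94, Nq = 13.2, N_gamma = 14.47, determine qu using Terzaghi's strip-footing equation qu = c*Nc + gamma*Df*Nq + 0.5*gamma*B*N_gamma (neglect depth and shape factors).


Result: 1165.56 kPa

Derivation:
Compute qu = c*Nc + gamma*Df*Nq + 0.5*gamma*B*N_gamma
Term 1: 19.9 * 23.94 = 476.406
Term 2: 20.7 * 1.7 * 13.2 = 464.508
Term 3: 0.5 * 20.7 * 1.5 * 14.47 = 224.64675
qu = 476.406 + 464.508 + 224.64675
qu = 1165.56 kPa


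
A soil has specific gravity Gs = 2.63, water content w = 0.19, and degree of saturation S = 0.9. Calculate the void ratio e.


Using the relation e = Gs * w / S
e = 2.63 * 0.19 / 0.9
e = 0.5552


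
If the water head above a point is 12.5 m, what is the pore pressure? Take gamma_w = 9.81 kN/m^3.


Using u = gamma_w * h_w
u = 9.81 * 12.5
u = 122.62 kPa


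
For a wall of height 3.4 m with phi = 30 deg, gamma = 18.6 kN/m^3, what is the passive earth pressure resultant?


Compute passive earth pressure coefficient:
Kp = tan^2(45 + phi/2) = tan^2(60.0) = 3
Compute passive force:
Pp = 0.5 * Kp * gamma * H^2
Pp = 0.5 * 3 * 18.6 * 3.4^2
Pp = 322.52 kN/m


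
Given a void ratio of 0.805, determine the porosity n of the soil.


Using the relation n = e / (1 + e)
n = 0.805 / (1 + 0.805)
n = 0.805 / 1.805
n = 0.446


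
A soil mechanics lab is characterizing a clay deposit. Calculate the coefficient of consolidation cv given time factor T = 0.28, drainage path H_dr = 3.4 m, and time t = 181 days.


Using cv = T * H_dr^2 / t
H_dr^2 = 3.4^2 = 11.56
cv = 0.28 * 11.56 / 181
cv = 0.01788 m^2/day


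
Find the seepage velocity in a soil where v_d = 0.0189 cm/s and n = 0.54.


Using v_s = v_d / n
v_s = 0.0189 / 0.54
v_s = 0.035 cm/s


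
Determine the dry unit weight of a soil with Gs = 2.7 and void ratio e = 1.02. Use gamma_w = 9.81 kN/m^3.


Using gamma_d = Gs * gamma_w / (1 + e)
gamma_d = 2.7 * 9.81 / (1 + 1.02)
gamma_d = 2.7 * 9.81 / 2.02
gamma_d = 13.112 kN/m^3


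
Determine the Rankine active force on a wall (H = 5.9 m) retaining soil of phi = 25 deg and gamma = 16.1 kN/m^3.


Compute active earth pressure coefficient:
Ka = tan^2(45 - phi/2) = tan^2(32.5) = 0.405859
Compute active force:
Pa = 0.5 * Ka * gamma * H^2
Pa = 0.5 * 0.405859 * 16.1 * 5.9^2
Pa = 113.73 kN/m


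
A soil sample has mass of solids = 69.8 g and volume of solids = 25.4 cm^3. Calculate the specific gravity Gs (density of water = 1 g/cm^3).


Using Gs = m_s / (V_s * rho_w)
Since rho_w = 1 g/cm^3:
Gs = 69.8 / 25.4
Gs = 2.748


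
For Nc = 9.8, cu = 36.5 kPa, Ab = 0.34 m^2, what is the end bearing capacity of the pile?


Result: 121.62 kN

Derivation:
Using Qb = Nc * cu * Ab
Qb = 9.8 * 36.5 * 0.34
Qb = 121.62 kN


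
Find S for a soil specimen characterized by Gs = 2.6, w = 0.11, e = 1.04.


Using S = Gs * w / e
S = 2.6 * 0.11 / 1.04
S = 0.275


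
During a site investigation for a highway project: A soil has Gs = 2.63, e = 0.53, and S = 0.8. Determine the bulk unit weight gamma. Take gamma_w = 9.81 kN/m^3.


Using gamma = gamma_w * (Gs + S*e) / (1 + e)
Numerator: Gs + S*e = 2.63 + 0.8*0.53 = 3.054
Denominator: 1 + e = 1 + 0.53 = 1.53
gamma = 9.81 * 3.054 / 1.53
gamma = 19.582 kN/m^3


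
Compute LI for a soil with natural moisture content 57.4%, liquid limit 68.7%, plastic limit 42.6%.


Result: 0.567

Derivation:
First compute the plasticity index:
PI = LL - PL = 68.7 - 42.6 = 26.1
Then compute the liquidity index:
LI = (w - PL) / PI
LI = (57.4 - 42.6) / 26.1
LI = 0.567


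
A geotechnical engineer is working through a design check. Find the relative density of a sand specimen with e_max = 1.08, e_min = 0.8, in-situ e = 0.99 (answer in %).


Result: 32.14 %

Derivation:
Using Dr = (e_max - e) / (e_max - e_min) * 100
e_max - e = 1.08 - 0.99 = 0.09
e_max - e_min = 1.08 - 0.8 = 0.28
Dr = 0.09 / 0.28 * 100
Dr = 32.14 %


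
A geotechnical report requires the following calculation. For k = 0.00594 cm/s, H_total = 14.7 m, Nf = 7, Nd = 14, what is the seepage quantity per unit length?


Result: 0.0004366 m^3/s per m

Derivation:
Convert k to m/s for unit consistency with H:
k = 0.00594 cm/s = 0.00594 / 100 m/s = 5.94e-05 m/s
Using q = k * H * Nf / Nd
Nf / Nd = 7 / 14 = 0.5
q = 5.94e-05 * 14.7 * 0.5
q = 0.0004366 m^3/s per m


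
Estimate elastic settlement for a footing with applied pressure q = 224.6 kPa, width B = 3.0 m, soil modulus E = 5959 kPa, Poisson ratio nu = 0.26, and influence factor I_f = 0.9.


Result: 94.886 mm

Derivation:
Using Se = q * B * (1 - nu^2) * I_f / E
1 - nu^2 = 1 - 0.26^2 = 0.9324
Se = 224.6 * 3.0 * 0.9324 * 0.9 / 5959
Se = 0.094886 m
Convert to mm: Se = 0.094886 * 1000 = 94.886 mm


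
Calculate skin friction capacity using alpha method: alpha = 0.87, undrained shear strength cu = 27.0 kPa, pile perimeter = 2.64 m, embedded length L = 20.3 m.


Result: 1258.88 kN

Derivation:
Using Qs = alpha * cu * perimeter * L
Qs = 0.87 * 27.0 * 2.64 * 20.3
Qs = 1258.88 kN


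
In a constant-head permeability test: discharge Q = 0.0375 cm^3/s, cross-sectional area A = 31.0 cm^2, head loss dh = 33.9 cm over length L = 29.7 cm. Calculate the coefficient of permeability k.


Compute hydraulic gradient:
i = dh / L = 33.9 / 29.7 = 1.14141
Then apply Darcy's law:
k = Q / (A * i)
k = 0.0375 / (31.0 * 1.14141)
k = 0.0375 / 35.3838
k = 0.00106 cm/s


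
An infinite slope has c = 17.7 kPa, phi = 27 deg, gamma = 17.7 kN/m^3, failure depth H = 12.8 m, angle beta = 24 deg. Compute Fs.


Using Fs = c / (gamma*H*sin(beta)*cos(beta)) + tan(phi)/tan(beta)
Cohesion contribution = 17.7 / (17.7*12.8*sin(24)*cos(24))
Cohesion contribution = 0.210255
Friction contribution = tan(27)/tan(24) = 1.14441
Fs = 0.210255 + 1.14441
Fs = 1.355


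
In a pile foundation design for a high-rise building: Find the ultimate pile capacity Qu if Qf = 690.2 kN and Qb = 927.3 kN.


Result: 1617.5 kN

Derivation:
Using Qu = Qf + Qb
Qu = 690.2 + 927.3
Qu = 1617.5 kN


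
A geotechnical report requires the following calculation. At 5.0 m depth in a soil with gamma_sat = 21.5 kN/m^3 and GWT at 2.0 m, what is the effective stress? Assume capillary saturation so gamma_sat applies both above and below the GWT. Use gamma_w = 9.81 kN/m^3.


Result: 78.07 kPa

Derivation:
Total stress = gamma_sat * depth
sigma = 21.5 * 5.0 = 107.5 kPa
Pore water pressure u = gamma_w * (depth - d_wt)
u = 9.81 * (5.0 - 2.0) = 29.43 kPa
Effective stress = sigma - u
sigma' = 107.5 - 29.43 = 78.07 kPa


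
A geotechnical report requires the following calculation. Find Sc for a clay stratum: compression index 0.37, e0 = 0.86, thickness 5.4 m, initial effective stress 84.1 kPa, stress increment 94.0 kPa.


Using Sc = Cc * H / (1 + e0) * log10((sigma0 + delta_sigma) / sigma0)
Stress ratio = (84.1 + 94.0) / 84.1 = 2.11772
log10(2.11772) = 0.325868
Cc * H / (1 + e0) = 0.37 * 5.4 / (1 + 0.86) = 1.07419
Sc = 1.07419 * 0.325868
Sc = 0.35 m


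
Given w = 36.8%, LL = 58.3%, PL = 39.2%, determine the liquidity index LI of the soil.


Result: -0.126

Derivation:
First compute the plasticity index:
PI = LL - PL = 58.3 - 39.2 = 19.1
Then compute the liquidity index:
LI = (w - PL) / PI
LI = (36.8 - 39.2) / 19.1
LI = -0.126


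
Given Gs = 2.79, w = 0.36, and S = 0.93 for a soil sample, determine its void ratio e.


Result: 1.08

Derivation:
Using the relation e = Gs * w / S
e = 2.79 * 0.36 / 0.93
e = 1.08


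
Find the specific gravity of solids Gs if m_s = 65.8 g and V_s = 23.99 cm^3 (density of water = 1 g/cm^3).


Using Gs = m_s / (V_s * rho_w)
Since rho_w = 1 g/cm^3:
Gs = 65.8 / 23.99
Gs = 2.743


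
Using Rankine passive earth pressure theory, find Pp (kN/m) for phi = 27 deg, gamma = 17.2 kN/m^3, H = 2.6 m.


Result: 154.81 kN/m

Derivation:
Compute passive earth pressure coefficient:
Kp = tan^2(45 + phi/2) = tan^2(58.5) = 2.66294
Compute passive force:
Pp = 0.5 * Kp * gamma * H^2
Pp = 0.5 * 2.66294 * 17.2 * 2.6^2
Pp = 154.81 kN/m


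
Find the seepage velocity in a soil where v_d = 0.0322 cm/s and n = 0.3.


Result: 0.10733 cm/s

Derivation:
Using v_s = v_d / n
v_s = 0.0322 / 0.3
v_s = 0.10733 cm/s


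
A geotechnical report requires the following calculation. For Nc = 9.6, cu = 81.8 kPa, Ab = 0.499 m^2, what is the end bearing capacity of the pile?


Using Qb = Nc * cu * Ab
Qb = 9.6 * 81.8 * 0.499
Qb = 391.85 kN


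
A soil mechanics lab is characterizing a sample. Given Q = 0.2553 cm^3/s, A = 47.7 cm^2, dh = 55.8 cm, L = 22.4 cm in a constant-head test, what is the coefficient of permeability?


Compute hydraulic gradient:
i = dh / L = 55.8 / 22.4 = 2.49107
Then apply Darcy's law:
k = Q / (A * i)
k = 0.2553 / (47.7 * 2.49107)
k = 0.2553 / 118.824
k = 0.002149 cm/s


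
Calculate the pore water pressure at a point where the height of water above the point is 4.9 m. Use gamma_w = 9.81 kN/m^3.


Using u = gamma_w * h_w
u = 9.81 * 4.9
u = 48.07 kPa


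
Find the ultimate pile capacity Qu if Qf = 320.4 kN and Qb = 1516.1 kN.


Using Qu = Qf + Qb
Qu = 320.4 + 1516.1
Qu = 1836.5 kN


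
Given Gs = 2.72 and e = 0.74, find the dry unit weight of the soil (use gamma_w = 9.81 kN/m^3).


Using gamma_d = Gs * gamma_w / (1 + e)
gamma_d = 2.72 * 9.81 / (1 + 0.74)
gamma_d = 2.72 * 9.81 / 1.74
gamma_d = 15.335 kN/m^3


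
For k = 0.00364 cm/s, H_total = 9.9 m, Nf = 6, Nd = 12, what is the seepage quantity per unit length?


Convert k to m/s for unit consistency with H:
k = 0.00364 cm/s = 0.00364 / 100 m/s = 3.64e-05 m/s
Using q = k * H * Nf / Nd
Nf / Nd = 6 / 12 = 0.5
q = 3.64e-05 * 9.9 * 0.5
q = 0.0001802 m^3/s per m
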